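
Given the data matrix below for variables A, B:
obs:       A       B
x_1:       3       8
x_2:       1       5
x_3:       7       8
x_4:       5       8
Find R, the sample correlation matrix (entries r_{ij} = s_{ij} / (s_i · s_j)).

Step 1 — column means:
  mean(A) = (3 + 1 + 7 + 5) / 4 = 16/4 = 4
  mean(B) = (8 + 5 + 8 + 8) / 4 = 29/4 = 7.25

Step 2 — sample variances and covariances s[i,j] = (1/(n-1)) · Σ_k (x_{k,i} - mean_i) · (x_{k,j} - mean_j), with n-1 = 3:
  s[A,A] = ((-1)·(-1) + (-3)·(-3) + (3)·(3) + (1)·(1)) / 3 = 20/3 = 6.6667
  s[A,B] = ((-1)·(0.75) + (-3)·(-2.25) + (3)·(0.75) + (1)·(0.75)) / 3 = 9/3 = 3
  s[B,B] = ((0.75)·(0.75) + (-2.25)·(-2.25) + (0.75)·(0.75) + (0.75)·(0.75)) / 3 = 6.75/3 = 2.25
  Sample standard deviations s_i = √(s[i,i]):
  s(A) = √(6.6667) = 2.582
  s(B) = √(2.25) = 1.5

Step 3 — r_{ij} = s_{ij} / (s_i · s_j):
  r[A,A] = 1 (diagonal).
  r[A,B] = 3 / (2.582 · 1.5) = 3 / 3.873 = 0.7746
  r[B,B] = 1 (diagonal).

R is symmetric with unit diagonal. Assembling:

R = [[1, 0.7746],
 [0.7746, 1]]


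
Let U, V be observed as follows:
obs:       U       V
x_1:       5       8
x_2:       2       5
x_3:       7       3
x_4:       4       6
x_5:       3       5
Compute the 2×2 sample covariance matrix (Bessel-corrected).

Step 1 — column means:
  mean(U) = (5 + 2 + 7 + 4 + 3) / 5 = 21/5 = 4.2
  mean(V) = (8 + 5 + 3 + 6 + 5) / 5 = 27/5 = 5.4

Step 2 — sample covariance S[i,j] = (1/(n-1)) · Σ_k (x_{k,i} - mean_i) · (x_{k,j} - mean_j), with n-1 = 4.
  S[U,U] = ((0.8)·(0.8) + (-2.2)·(-2.2) + (2.8)·(2.8) + (-0.2)·(-0.2) + (-1.2)·(-1.2)) / 4 = 14.8/4 = 3.7
  S[U,V] = ((0.8)·(2.6) + (-2.2)·(-0.4) + (2.8)·(-2.4) + (-0.2)·(0.6) + (-1.2)·(-0.4)) / 4 = -3.4/4 = -0.85
  S[V,V] = ((2.6)·(2.6) + (-0.4)·(-0.4) + (-2.4)·(-2.4) + (0.6)·(0.6) + (-0.4)·(-0.4)) / 4 = 13.2/4 = 3.3

S is symmetric (S[j,i] = S[i,j]). Assembling:

S = [[3.7, -0.85],
 [-0.85, 3.3]]


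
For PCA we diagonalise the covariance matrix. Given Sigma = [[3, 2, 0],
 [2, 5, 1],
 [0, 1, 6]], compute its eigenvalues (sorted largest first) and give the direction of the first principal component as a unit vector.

Step 1 — characteristic polynomial p(λ) = det(λI - Sigma) = λ³ - tr·λ² + c_1·λ - det, where tr = trace, c_1 = sum of the principal 2×2 minors, det = det(Sigma):
  tr = 3 + 5 + 6 = 14,
  c_1 = (3·5 - (2)²) + (3·6 - (0)²) + (5·6 - (1)²) = 11 + 18 + 29 = 58,
  det = 3·(5·6 - (1)²) - (2)·((2)·6 - (1)·(0)) + (0)·((2)·(1) - 5·(0)) = 3·(29) - (2)·(12) + (0)·(2) = 63.
  So p(λ) = λ³ - 14λ² + 58λ - 63.
Step 2 — look for an integer root (rational root theorem: any rational root is an integer divisor of 63). Testing λ = 7:
  p(7) = 343 - 686 + 406 - 63 = 0  ✓
  Dividing out (λ - 7): p(λ) = (λ - 7)(λ² - 7λ + 9).
Step 3 — remaining eigenvalues from the quadratic λ² - 7λ + 9 = 0:
  Δ = 7² - 4·9 = 49 - 36 = 13,  λ = (7 ± √13)/2 = (7 ± 3.6056)/2 ≈ 5.3028 or 1.6972.
  Sorted: λ_1 = 7,  λ_2 = 5.3028,  λ_3 = 1.6972  (check: sum = 14 = tr ✓).

Step 4 — unit eigenvector for λ_1 = 7: v spans the null space of (Sigma - λ_1 I), whose rows are
  r_1 = (-4, 2, 0),  r_2 = (2, -2, 1),  r_3 = (0, 1, -1).
  v is orthogonal to every row, so take v ∝ r_1 × r_2 = ((2)·(1) - (0)·(-2), (0)·(2) - (-4)·(1), (-4)·(-2) - (2)·(2)) = (2, 4, 4).
  Rescale (divide by 2): u = (1, 2, 2).
  ||u|| = √((1)² + (2)² + (2)²) = √(9) = 3,  v_1 = u/||u|| ≈ (0.3333, 0.6667, 0.6667) (||v_1|| = 1).

λ_1 = 7,  λ_2 = 5.3028,  λ_3 = 1.6972;  v_1 ≈ (0.3333, 0.6667, 0.6667)


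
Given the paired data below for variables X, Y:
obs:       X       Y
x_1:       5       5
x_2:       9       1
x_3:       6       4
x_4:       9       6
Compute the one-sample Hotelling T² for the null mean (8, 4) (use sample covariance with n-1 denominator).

Step 1 — sample mean vector:
  mean(X) = (5 + 9 + 6 + 9) / 4 = 29/4 = 7.25
  mean(Y) = (5 + 1 + 4 + 6) / 4 = 16/4 = 4
  x̄ = (7.25, 4),  deviation x̄ - mu_0 = (7.25, 4) - (8, 4) = (-0.75, 0).

Step 2 — sample covariance matrix, S[i,j] = (1/(n-1)) · Σ_k (x_{k,i} - mean_i) · (x_{k,j} - mean_j), divisor n-1 = 3:
  S[X,X] = ((-2.25)·(-2.25) + (1.75)·(1.75) + (-1.25)·(-1.25) + (1.75)·(1.75)) / 3 = 12.75/3 = 4.25
  S[X,Y] = ((-2.25)·(1) + (1.75)·(-3) + (-1.25)·(0) + (1.75)·(2)) / 3 = -4/3 = -1.3333
  S[Y,Y] = ((1)·(1) + (-3)·(-3) + (0)·(0) + (2)·(2)) / 3 = 14/3 = 4.6667
  S = [[4.25, -1.3333],
 [-1.3333, 4.6667]].

Step 3 — invert S. det(S) = 4.25·4.6667 - (-1.3333)² = 18.0556.
  S^{-1} = (1/det) · [[d, -b], [-b, a]] = [[0.2585, 0.0738],
 [0.0738, 0.2354]].

Step 4 — quadratic form (x̄ - mu_0)^T · S^{-1} · (x̄ - mu_0):
  S^{-1} · (x̄ - mu_0) = (-0.1938, -0.0554),
  (x̄ - mu_0)^T · [...] = (-0.75)·(-0.1938) + (0)·(-0.0554) = 0.1454.

Step 5 — scale by n: T² = 4 · 0.1454 = 0.5815.

T² ≈ 0.5815


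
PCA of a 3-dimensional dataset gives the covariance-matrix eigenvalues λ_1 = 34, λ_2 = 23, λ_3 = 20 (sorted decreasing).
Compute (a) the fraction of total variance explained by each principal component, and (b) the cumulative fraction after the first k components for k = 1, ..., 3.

Step 1 — total variance = trace(Sigma) = Σ λ_i = 34 + 23 + 20 = 77.

Step 2 — fraction explained by component i = λ_i / Σ λ:
  PC1: 34/77 = 0.4416
  PC2: 23/77 = 0.2987
  PC3: 20/77 = 0.2597

Step 3 — cumulative fraction after k components = (λ_1 + ... + λ_k) / Σ λ:
  k = 1: 34/77 = 0.4416
  k = 2: (34 + 23)/77 = 57/77 = 0.7403
  k = 3: (34 + 23 + 20)/77 = 77/77 = 1

Summary (fraction, with percent):

explained: PC1 0.4416 (44.16%), PC2 0.2987 (29.87%), PC3 0.2597 (25.97%);  cumulative: 0.4416, 0.7403, 1


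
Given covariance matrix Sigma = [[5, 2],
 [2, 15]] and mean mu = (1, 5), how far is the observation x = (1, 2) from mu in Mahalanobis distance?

Step 1 — centre the observation: (x - mu) = (0, -3).

Step 2 — invert Sigma. det(Sigma) = 5·15 - (2)² = 71.
  Sigma^{-1} = (1/det) · [[d, -b], [-b, a]] = [[0.2113, -0.0282],
 [-0.0282, 0.0704]].

Step 3 — form the quadratic (x - mu)^T · Sigma^{-1} · (x - mu):
  Sigma^{-1} · (x - mu) = (0.0845, -0.2113).
  (x - mu)^T · [Sigma^{-1} · (x - mu)] = (0)·(0.0845) + (-3)·(-0.2113) = 0.6338.

Step 4 — take square root: d = √(0.6338) ≈ 0.7961.

d(x, mu) = √(0.6338) ≈ 0.7961


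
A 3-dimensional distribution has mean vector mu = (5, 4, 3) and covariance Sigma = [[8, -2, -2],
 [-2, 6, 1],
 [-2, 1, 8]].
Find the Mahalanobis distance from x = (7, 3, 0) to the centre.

Step 1 — centre the observation: (x - mu) = (2, -1, -3).

Step 2 — invert Sigma (cofactor / det for 3×3, or solve directly):
  Sigma^{-1} = [[0.1433, 0.0427, 0.0305],
 [0.0427, 0.1829, -0.0122],
 [0.0305, -0.0122, 0.1341]].

Step 3 — form the quadratic (x - mu)^T · Sigma^{-1} · (x - mu):
  Sigma^{-1} · (x - mu) = (0.1524, -0.061, -0.3293).
  (x - mu)^T · [Sigma^{-1} · (x - mu)] = (2)·(0.1524) + (-1)·(-0.061) + (-3)·(-0.3293) = 1.3537.

Step 4 — take square root: d = √(1.3537) ≈ 1.1635.

d(x, mu) = √(1.3537) ≈ 1.1635


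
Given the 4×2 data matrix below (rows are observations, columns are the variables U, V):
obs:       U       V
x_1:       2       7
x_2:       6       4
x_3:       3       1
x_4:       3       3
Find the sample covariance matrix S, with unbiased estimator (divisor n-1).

Step 1 — column means:
  mean(U) = (2 + 6 + 3 + 3) / 4 = 14/4 = 3.5
  mean(V) = (7 + 4 + 1 + 3) / 4 = 15/4 = 3.75

Step 2 — sample covariance S[i,j] = (1/(n-1)) · Σ_k (x_{k,i} - mean_i) · (x_{k,j} - mean_j), with n-1 = 3.
  S[U,U] = ((-1.5)·(-1.5) + (2.5)·(2.5) + (-0.5)·(-0.5) + (-0.5)·(-0.5)) / 3 = 9/3 = 3
  S[U,V] = ((-1.5)·(3.25) + (2.5)·(0.25) + (-0.5)·(-2.75) + (-0.5)·(-0.75)) / 3 = -2.5/3 = -0.8333
  S[V,V] = ((3.25)·(3.25) + (0.25)·(0.25) + (-2.75)·(-2.75) + (-0.75)·(-0.75)) / 3 = 18.75/3 = 6.25

S is symmetric (S[j,i] = S[i,j]). Assembling:

S = [[3, -0.8333],
 [-0.8333, 6.25]]


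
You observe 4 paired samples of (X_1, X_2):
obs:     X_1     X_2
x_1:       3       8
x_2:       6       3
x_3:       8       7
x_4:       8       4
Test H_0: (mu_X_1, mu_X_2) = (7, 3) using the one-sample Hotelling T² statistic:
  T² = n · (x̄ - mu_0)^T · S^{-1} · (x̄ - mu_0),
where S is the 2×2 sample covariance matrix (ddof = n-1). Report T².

Step 1 — sample mean vector:
  mean(X_1) = (3 + 6 + 8 + 8) / 4 = 25/4 = 6.25
  mean(X_2) = (8 + 3 + 7 + 4) / 4 = 22/4 = 5.5
  x̄ = (6.25, 5.5),  deviation x̄ - mu_0 = (6.25, 5.5) - (7, 3) = (-0.75, 2.5).

Step 2 — sample covariance matrix, S[i,j] = (1/(n-1)) · Σ_k (x_{k,i} - mean_i) · (x_{k,j} - mean_j), divisor n-1 = 3:
  S[X_1,X_1] = ((-3.25)·(-3.25) + (-0.25)·(-0.25) + (1.75)·(1.75) + (1.75)·(1.75)) / 3 = 16.75/3 = 5.5833
  S[X_1,X_2] = ((-3.25)·(2.5) + (-0.25)·(-2.5) + (1.75)·(1.5) + (1.75)·(-1.5)) / 3 = -7.5/3 = -2.5
  S[X_2,X_2] = ((2.5)·(2.5) + (-2.5)·(-2.5) + (1.5)·(1.5) + (-1.5)·(-1.5)) / 3 = 17/3 = 5.6667
  S = [[5.5833, -2.5],
 [-2.5, 5.6667]].

Step 3 — invert S. det(S) = 5.5833·5.6667 - (-2.5)² = 25.3889.
  S^{-1} = (1/det) · [[d, -b], [-b, a]] = [[0.2232, 0.0985],
 [0.0985, 0.2199]].

Step 4 — quadratic form (x̄ - mu_0)^T · S^{-1} · (x̄ - mu_0):
  S^{-1} · (x̄ - mu_0) = (0.0788, 0.4759),
  (x̄ - mu_0)^T · [...] = (-0.75)·(0.0788) + (2.5)·(0.4759) = 1.1307.

Step 5 — scale by n: T² = 4 · 1.1307 = 4.523.

T² ≈ 4.523


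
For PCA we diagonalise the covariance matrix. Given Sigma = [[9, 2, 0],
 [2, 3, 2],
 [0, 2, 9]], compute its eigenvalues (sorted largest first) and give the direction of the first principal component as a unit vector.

Step 1 — characteristic polynomial p(λ) = det(λI - Sigma) = λ³ - tr·λ² + c_1·λ - det, where tr = trace, c_1 = sum of the principal 2×2 minors, det = det(Sigma):
  tr = 9 + 3 + 9 = 21,
  c_1 = (9·3 - (2)²) + (9·9 - (0)²) + (3·9 - (2)²) = 23 + 81 + 23 = 127,
  det = 9·(3·9 - (2)²) - (2)·((2)·9 - (2)·(0)) + (0)·((2)·(2) - 3·(0)) = 9·(23) - (2)·(18) + (0)·(4) = 171.
  So p(λ) = λ³ - 21λ² + 127λ - 171.
Step 2 — look for an integer root (rational root theorem: any rational root is an integer divisor of 171). Testing λ = 9:
  p(9) = 729 - 1701 + 1143 - 171 = 0  ✓
  Dividing out (λ - 9): p(λ) = (λ - 9)(λ² - 12λ + 19).
Step 3 — remaining eigenvalues from the quadratic λ² - 12λ + 19 = 0:
  Δ = 12² - 4·19 = 144 - 76 = 68,  λ = (12 ± √68)/2 = (12 ± 8.2462)/2 ≈ 10.1231 or 1.8769.
  Sorted: λ_1 = 10.1231,  λ_2 = 9,  λ_3 = 1.8769  (check: sum = 21 = tr ✓).

Step 4 — unit eigenvector for λ_1 ≈ 10.1231: v spans the null space of (Sigma - λ_1 I), whose rows are
  r_1 = (-1.1231, 2, 0),  r_2 = (2, -7.1231, 2),  r_3 = (0, 2, -1.1231).
  v is orthogonal to every row, so take v ∝ r_1 × r_2 = ((2)·(2) - (0)·(-7.1231), (0)·(2) - (-1.1231)·(2), (-1.1231)·(-7.1231) - (2)·(2)) ≈ (4, 2.2462, 4).
  Let u = (4, 2.2462, 4).
  ||u|| = √((4)² + (2.2462)² + (4)²) = √(37.0455) ≈ 6.0865,  v_1 = u/||u|| ≈ (0.6572, 0.369, 0.6572) (||v_1|| = 1).

λ_1 = 10.1231,  λ_2 = 9,  λ_3 = 1.8769;  v_1 ≈ (0.6572, 0.369, 0.6572)


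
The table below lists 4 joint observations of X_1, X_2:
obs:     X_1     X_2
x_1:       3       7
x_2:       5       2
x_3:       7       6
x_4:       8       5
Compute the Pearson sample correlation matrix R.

Step 1 — column means:
  mean(X_1) = (3 + 5 + 7 + 8) / 4 = 23/4 = 5.75
  mean(X_2) = (7 + 2 + 6 + 5) / 4 = 20/4 = 5

Step 2 — sample variances and covariances s[i,j] = (1/(n-1)) · Σ_k (x_{k,i} - mean_i) · (x_{k,j} - mean_j), with n-1 = 3:
  s[X_1,X_1] = ((-2.75)·(-2.75) + (-0.75)·(-0.75) + (1.25)·(1.25) + (2.25)·(2.25)) / 3 = 14.75/3 = 4.9167
  s[X_1,X_2] = ((-2.75)·(2) + (-0.75)·(-3) + (1.25)·(1) + (2.25)·(0)) / 3 = -2/3 = -0.6667
  s[X_2,X_2] = ((2)·(2) + (-3)·(-3) + (1)·(1) + (0)·(0)) / 3 = 14/3 = 4.6667
  Sample standard deviations s_i = √(s[i,i]):
  s(X_1) = √(4.9167) = 2.2174
  s(X_2) = √(4.6667) = 2.1602

Step 3 — r_{ij} = s_{ij} / (s_i · s_j):
  r[X_1,X_1] = 1 (diagonal).
  r[X_1,X_2] = -0.6667 / (2.2174 · 2.1602) = -0.6667 / 4.79 = -0.1392
  r[X_2,X_2] = 1 (diagonal).

R is symmetric with unit diagonal. Assembling:

R = [[1, -0.1392],
 [-0.1392, 1]]


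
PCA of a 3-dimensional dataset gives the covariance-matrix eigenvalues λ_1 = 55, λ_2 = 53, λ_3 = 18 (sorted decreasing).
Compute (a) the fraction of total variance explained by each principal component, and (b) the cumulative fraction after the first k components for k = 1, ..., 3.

Step 1 — total variance = trace(Sigma) = Σ λ_i = 55 + 53 + 18 = 126.

Step 2 — fraction explained by component i = λ_i / Σ λ:
  PC1: 55/126 = 0.4365
  PC2: 53/126 = 0.4206
  PC3: 18/126 = 0.1429

Step 3 — cumulative fraction after k components = (λ_1 + ... + λ_k) / Σ λ:
  k = 1: 55/126 = 0.4365
  k = 2: (55 + 53)/126 = 108/126 = 0.8571
  k = 3: (55 + 53 + 18)/126 = 126/126 = 1

Summary (fraction, with percent):

explained: PC1 0.4365 (43.65%), PC2 0.4206 (42.06%), PC3 0.1429 (14.29%);  cumulative: 0.4365, 0.8571, 1


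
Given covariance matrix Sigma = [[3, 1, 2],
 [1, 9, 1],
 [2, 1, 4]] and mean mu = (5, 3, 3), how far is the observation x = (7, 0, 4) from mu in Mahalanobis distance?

Step 1 — centre the observation: (x - mu) = (2, -3, 1).

Step 2 — invert Sigma (cofactor / det for 3×3, or solve directly):
  Sigma^{-1} = [[0.5072, -0.029, -0.2464],
 [-0.029, 0.1159, -0.0145],
 [-0.2464, -0.0145, 0.3768]].

Step 3 — form the quadratic (x - mu)^T · Sigma^{-1} · (x - mu):
  Sigma^{-1} · (x - mu) = (0.8551, -0.4203, -0.0725).
  (x - mu)^T · [Sigma^{-1} · (x - mu)] = (2)·(0.8551) + (-3)·(-0.4203) + (1)·(-0.0725) = 2.8986.

Step 4 — take square root: d = √(2.8986) ≈ 1.7025.

d(x, mu) = √(2.8986) ≈ 1.7025


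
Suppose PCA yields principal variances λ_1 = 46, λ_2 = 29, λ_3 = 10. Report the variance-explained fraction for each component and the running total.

Step 1 — total variance = trace(Sigma) = Σ λ_i = 46 + 29 + 10 = 85.

Step 2 — fraction explained by component i = λ_i / Σ λ:
  PC1: 46/85 = 0.5412
  PC2: 29/85 = 0.3412
  PC3: 10/85 = 0.1176

Step 3 — cumulative fraction after k components = (λ_1 + ... + λ_k) / Σ λ:
  k = 1: 46/85 = 0.5412
  k = 2: (46 + 29)/85 = 75/85 = 0.8824
  k = 3: (46 + 29 + 10)/85 = 85/85 = 1

Summary (fraction, with percent):

explained: PC1 0.5412 (54.12%), PC2 0.3412 (34.12%), PC3 0.1176 (11.76%);  cumulative: 0.5412, 0.8824, 1


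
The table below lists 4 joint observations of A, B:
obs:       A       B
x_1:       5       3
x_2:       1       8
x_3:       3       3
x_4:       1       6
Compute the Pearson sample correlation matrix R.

Step 1 — column means:
  mean(A) = (5 + 1 + 3 + 1) / 4 = 10/4 = 2.5
  mean(B) = (3 + 8 + 3 + 6) / 4 = 20/4 = 5

Step 2 — sample variances and covariances s[i,j] = (1/(n-1)) · Σ_k (x_{k,i} - mean_i) · (x_{k,j} - mean_j), with n-1 = 3:
  s[A,A] = ((2.5)·(2.5) + (-1.5)·(-1.5) + (0.5)·(0.5) + (-1.5)·(-1.5)) / 3 = 11/3 = 3.6667
  s[A,B] = ((2.5)·(-2) + (-1.5)·(3) + (0.5)·(-2) + (-1.5)·(1)) / 3 = -12/3 = -4
  s[B,B] = ((-2)·(-2) + (3)·(3) + (-2)·(-2) + (1)·(1)) / 3 = 18/3 = 6
  Sample standard deviations s_i = √(s[i,i]):
  s(A) = √(3.6667) = 1.9149
  s(B) = √(6) = 2.4495

Step 3 — r_{ij} = s_{ij} / (s_i · s_j):
  r[A,A] = 1 (diagonal).
  r[A,B] = -4 / (1.9149 · 2.4495) = -4 / 4.6904 = -0.8528
  r[B,B] = 1 (diagonal).

R is symmetric with unit diagonal. Assembling:

R = [[1, -0.8528],
 [-0.8528, 1]]


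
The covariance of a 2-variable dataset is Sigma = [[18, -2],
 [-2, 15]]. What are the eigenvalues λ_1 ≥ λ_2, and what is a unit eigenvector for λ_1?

Step 1 — characteristic polynomial of 2×2 Sigma:
  det(Sigma - λI) = λ² - trace · λ + det = 0.
  trace = 18 + 15 = 33, det = 18·15 - (-2)² = 266.
Step 2 — discriminant:
  Δ = trace² - 4·det = 1089 - 1064 = 25.
Step 3 — eigenvalues:
  λ = (trace ± √Δ)/2 = (33 ± 5)/2,
  λ_1 = 19,  λ_2 = 14.

Step 4 — unit eigenvector for λ_1: solve (Sigma - λ_1 I)v = 0. First row:
  (18 - 19)·v_x + (-2)·v_y = 0, i.e. (-1)·v_x + (-2)·v_y = 0,
  so v ∝ (b, λ_1 - a) = (-2, 1); multiply by -1 so the first entry is positive: u = (2, -1).
  ||u|| = √((2)² + (-1)²) = √(5) ≈ 2.2361,
  v_1 = u/||u|| ≈ (0.8944, -0.4472) (||v_1|| = 1).

λ_1 = 19,  λ_2 = 14;  v_1 ≈ (0.8944, -0.4472)


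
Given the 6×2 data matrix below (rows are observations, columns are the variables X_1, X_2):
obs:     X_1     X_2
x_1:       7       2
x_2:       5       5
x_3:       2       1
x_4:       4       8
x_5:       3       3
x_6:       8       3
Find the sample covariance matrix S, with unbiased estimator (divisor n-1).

Step 1 — column means:
  mean(X_1) = (7 + 5 + 2 + 4 + 3 + 8) / 6 = 29/6 = 4.8333
  mean(X_2) = (2 + 5 + 1 + 8 + 3 + 3) / 6 = 22/6 = 3.6667

Step 2 — sample covariance S[i,j] = (1/(n-1)) · Σ_k (x_{k,i} - mean_i) · (x_{k,j} - mean_j), with n-1 = 5.
  S[X_1,X_1] = ((2.1667)·(2.1667) + (0.1667)·(0.1667) + (-2.8333)·(-2.8333) + (-0.8333)·(-0.8333) + (-1.8333)·(-1.8333) + (3.1667)·(3.1667)) / 5 = 26.8333/5 = 5.3667
  S[X_1,X_2] = ((2.1667)·(-1.6667) + (0.1667)·(1.3333) + (-2.8333)·(-2.6667) + (-0.8333)·(4.3333) + (-1.8333)·(-0.6667) + (3.1667)·(-0.6667)) / 5 = -0.3333/5 = -0.0667
  S[X_2,X_2] = ((-1.6667)·(-1.6667) + (1.3333)·(1.3333) + (-2.6667)·(-2.6667) + (4.3333)·(4.3333) + (-0.6667)·(-0.6667) + (-0.6667)·(-0.6667)) / 5 = 31.3333/5 = 6.2667

S is symmetric (S[j,i] = S[i,j]). Assembling:

S = [[5.3667, -0.0667],
 [-0.0667, 6.2667]]


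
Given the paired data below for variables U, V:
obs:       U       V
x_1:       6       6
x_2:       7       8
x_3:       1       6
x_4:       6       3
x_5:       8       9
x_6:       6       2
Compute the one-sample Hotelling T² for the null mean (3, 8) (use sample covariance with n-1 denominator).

Step 1 — sample mean vector:
  mean(U) = (6 + 7 + 1 + 6 + 8 + 6) / 6 = 34/6 = 5.6667
  mean(V) = (6 + 8 + 6 + 3 + 9 + 2) / 6 = 34/6 = 5.6667
  x̄ = (5.6667, 5.6667),  deviation x̄ - mu_0 = (5.6667, 5.6667) - (3, 8) = (2.6667, -2.3333).

Step 2 — sample covariance matrix, S[i,j] = (1/(n-1)) · Σ_k (x_{k,i} - mean_i) · (x_{k,j} - mean_j), divisor n-1 = 5:
  S[U,U] = ((0.3333)·(0.3333) + (1.3333)·(1.3333) + (-4.6667)·(-4.6667) + (0.3333)·(0.3333) + (2.3333)·(2.3333) + (0.3333)·(0.3333)) / 5 = 29.3333/5 = 5.8667
  S[U,V] = ((0.3333)·(0.3333) + (1.3333)·(2.3333) + (-4.6667)·(0.3333) + (0.3333)·(-2.6667) + (2.3333)·(3.3333) + (0.3333)·(-3.6667)) / 5 = 7.3333/5 = 1.4667
  S[V,V] = ((0.3333)·(0.3333) + (2.3333)·(2.3333) + (0.3333)·(0.3333) + (-2.6667)·(-2.6667) + (3.3333)·(3.3333) + (-3.6667)·(-3.6667)) / 5 = 37.3333/5 = 7.4667
  S = [[5.8667, 1.4667],
 [1.4667, 7.4667]].

Step 3 — invert S. det(S) = 5.8667·7.4667 - (1.4667)² = 41.6533.
  S^{-1} = (1/det) · [[d, -b], [-b, a]] = [[0.1793, -0.0352],
 [-0.0352, 0.1408]].

Step 4 — quadratic form (x̄ - mu_0)^T · S^{-1} · (x̄ - mu_0):
  S^{-1} · (x̄ - mu_0) = (0.5602, -0.4225),
  (x̄ - mu_0)^T · [...] = (2.6667)·(0.5602) + (-2.3333)·(-0.4225) = 2.4797.

Step 5 — scale by n: T² = 6 · 2.4797 = 14.8784.

T² ≈ 14.8784


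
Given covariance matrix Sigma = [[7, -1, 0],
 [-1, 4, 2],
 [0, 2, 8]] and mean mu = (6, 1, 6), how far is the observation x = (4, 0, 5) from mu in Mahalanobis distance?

Step 1 — centre the observation: (x - mu) = (-2, -1, -1).

Step 2 — invert Sigma (cofactor / det for 3×3, or solve directly):
  Sigma^{-1} = [[0.1489, 0.0426, -0.0106],
 [0.0426, 0.2979, -0.0745],
 [-0.0106, -0.0745, 0.1436]].

Step 3 — form the quadratic (x - mu)^T · Sigma^{-1} · (x - mu):
  Sigma^{-1} · (x - mu) = (-0.3298, -0.3085, -0.0479).
  (x - mu)^T · [Sigma^{-1} · (x - mu)] = (-2)·(-0.3298) + (-1)·(-0.3085) + (-1)·(-0.0479) = 1.016.

Step 4 — take square root: d = √(1.016) ≈ 1.0079.

d(x, mu) = √(1.016) ≈ 1.0079


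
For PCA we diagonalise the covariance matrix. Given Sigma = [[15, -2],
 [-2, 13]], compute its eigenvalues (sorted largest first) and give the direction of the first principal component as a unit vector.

Step 1 — characteristic polynomial of 2×2 Sigma:
  det(Sigma - λI) = λ² - trace · λ + det = 0.
  trace = 15 + 13 = 28, det = 15·13 - (-2)² = 191.
Step 2 — discriminant:
  Δ = trace² - 4·det = 784 - 764 = 20.
Step 3 — eigenvalues:
  λ = (trace ± √Δ)/2 = (28 ± 4.4721)/2,
  λ_1 = 16.2361,  λ_2 = 11.7639.

Step 4 — unit eigenvector for λ_1: solve (Sigma - λ_1 I)v = 0. First row:
  (15 - 16.2361)·v_x + (-2)·v_y = 0, i.e. (-1.2361)·v_x + (-2)·v_y = 0,
  so v ∝ (b, λ_1 - a) = (-2, 1.2361); multiply by -1 so the first entry is positive: u = (2, -1.2361).
  ||u|| = √((2)² + (-1.2361)²) = √(5.5279) ≈ 2.3511,
  v_1 = u/||u|| ≈ (0.8507, -0.5257) (||v_1|| = 1).

λ_1 = 16.2361,  λ_2 = 11.7639;  v_1 ≈ (0.8507, -0.5257)


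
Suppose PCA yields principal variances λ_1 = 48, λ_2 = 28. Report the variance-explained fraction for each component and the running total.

Step 1 — total variance = trace(Sigma) = Σ λ_i = 48 + 28 = 76.

Step 2 — fraction explained by component i = λ_i / Σ λ:
  PC1: 48/76 = 0.6316
  PC2: 28/76 = 0.3684

Step 3 — cumulative fraction after k components = (λ_1 + ... + λ_k) / Σ λ:
  k = 1: 48/76 = 0.6316
  k = 2: (48 + 28)/76 = 76/76 = 1

Summary (fraction, with percent):

explained: PC1 0.6316 (63.16%), PC2 0.3684 (36.84%);  cumulative: 0.6316, 1


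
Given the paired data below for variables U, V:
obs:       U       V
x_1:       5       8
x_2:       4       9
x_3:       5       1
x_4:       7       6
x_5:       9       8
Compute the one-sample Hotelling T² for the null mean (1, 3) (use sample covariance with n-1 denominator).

Step 1 — sample mean vector:
  mean(U) = (5 + 4 + 5 + 7 + 9) / 5 = 30/5 = 6
  mean(V) = (8 + 9 + 1 + 6 + 8) / 5 = 32/5 = 6.4
  x̄ = (6, 6.4),  deviation x̄ - mu_0 = (6, 6.4) - (1, 3) = (5, 3.4).

Step 2 — sample covariance matrix, S[i,j] = (1/(n-1)) · Σ_k (x_{k,i} - mean_i) · (x_{k,j} - mean_j), divisor n-1 = 4:
  S[U,U] = ((-1)·(-1) + (-2)·(-2) + (-1)·(-1) + (1)·(1) + (3)·(3)) / 4 = 16/4 = 4
  S[U,V] = ((-1)·(1.6) + (-2)·(2.6) + (-1)·(-5.4) + (1)·(-0.4) + (3)·(1.6)) / 4 = 3/4 = 0.75
  S[V,V] = ((1.6)·(1.6) + (2.6)·(2.6) + (-5.4)·(-5.4) + (-0.4)·(-0.4) + (1.6)·(1.6)) / 4 = 41.2/4 = 10.3
  S = [[4, 0.75],
 [0.75, 10.3]].

Step 3 — invert S. det(S) = 4·10.3 - (0.75)² = 40.6375.
  S^{-1} = (1/det) · [[d, -b], [-b, a]] = [[0.2535, -0.0185],
 [-0.0185, 0.0984]].

Step 4 — quadratic form (x̄ - mu_0)^T · S^{-1} · (x̄ - mu_0):
  S^{-1} · (x̄ - mu_0) = (1.2046, 0.2424),
  (x̄ - mu_0)^T · [...] = (5)·(1.2046) + (3.4)·(0.2424) = 6.8469.

Step 5 — scale by n: T² = 5 · 6.8469 = 34.2344.

T² ≈ 34.2344


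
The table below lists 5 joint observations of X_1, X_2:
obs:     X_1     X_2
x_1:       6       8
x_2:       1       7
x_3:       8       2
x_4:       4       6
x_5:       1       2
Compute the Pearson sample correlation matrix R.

Step 1 — column means:
  mean(X_1) = (6 + 1 + 8 + 4 + 1) / 5 = 20/5 = 4
  mean(X_2) = (8 + 7 + 2 + 6 + 2) / 5 = 25/5 = 5

Step 2 — sample variances and covariances s[i,j] = (1/(n-1)) · Σ_k (x_{k,i} - mean_i) · (x_{k,j} - mean_j), with n-1 = 4:
  s[X_1,X_1] = ((2)·(2) + (-3)·(-3) + (4)·(4) + (0)·(0) + (-3)·(-3)) / 4 = 38/4 = 9.5
  s[X_1,X_2] = ((2)·(3) + (-3)·(2) + (4)·(-3) + (0)·(1) + (-3)·(-3)) / 4 = -3/4 = -0.75
  s[X_2,X_2] = ((3)·(3) + (2)·(2) + (-3)·(-3) + (1)·(1) + (-3)·(-3)) / 4 = 32/4 = 8
  Sample standard deviations s_i = √(s[i,i]):
  s(X_1) = √(9.5) = 3.0822
  s(X_2) = √(8) = 2.8284

Step 3 — r_{ij} = s_{ij} / (s_i · s_j):
  r[X_1,X_1] = 1 (diagonal).
  r[X_1,X_2] = -0.75 / (3.0822 · 2.8284) = -0.75 / 8.7178 = -0.086
  r[X_2,X_2] = 1 (diagonal).

R is symmetric with unit diagonal. Assembling:

R = [[1, -0.086],
 [-0.086, 1]]


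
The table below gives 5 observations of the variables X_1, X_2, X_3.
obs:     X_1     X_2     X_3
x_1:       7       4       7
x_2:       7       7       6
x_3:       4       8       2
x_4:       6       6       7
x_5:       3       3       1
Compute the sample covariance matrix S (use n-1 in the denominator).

Step 1 — column means:
  mean(X_1) = (7 + 7 + 4 + 6 + 3) / 5 = 27/5 = 5.4
  mean(X_2) = (4 + 7 + 8 + 6 + 3) / 5 = 28/5 = 5.6
  mean(X_3) = (7 + 6 + 2 + 7 + 1) / 5 = 23/5 = 4.6

Step 2 — sample covariance S[i,j] = (1/(n-1)) · Σ_k (x_{k,i} - mean_i) · (x_{k,j} - mean_j), with n-1 = 4.
  S[X_1,X_1] = ((1.6)·(1.6) + (1.6)·(1.6) + (-1.4)·(-1.4) + (0.6)·(0.6) + (-2.4)·(-2.4)) / 4 = 13.2/4 = 3.3
  S[X_1,X_2] = ((1.6)·(-1.6) + (1.6)·(1.4) + (-1.4)·(2.4) + (0.6)·(0.4) + (-2.4)·(-2.6)) / 4 = 2.8/4 = 0.7
  S[X_1,X_3] = ((1.6)·(2.4) + (1.6)·(1.4) + (-1.4)·(-2.6) + (0.6)·(2.4) + (-2.4)·(-3.6)) / 4 = 19.8/4 = 4.95
  S[X_2,X_2] = ((-1.6)·(-1.6) + (1.4)·(1.4) + (2.4)·(2.4) + (0.4)·(0.4) + (-2.6)·(-2.6)) / 4 = 17.2/4 = 4.3
  S[X_2,X_3] = ((-1.6)·(2.4) + (1.4)·(1.4) + (2.4)·(-2.6) + (0.4)·(2.4) + (-2.6)·(-3.6)) / 4 = 2.2/4 = 0.55
  S[X_3,X_3] = ((2.4)·(2.4) + (1.4)·(1.4) + (-2.6)·(-2.6) + (2.4)·(2.4) + (-3.6)·(-3.6)) / 4 = 33.2/4 = 8.3

S is symmetric (S[j,i] = S[i,j]). Assembling:

S = [[3.3, 0.7, 4.95],
 [0.7, 4.3, 0.55],
 [4.95, 0.55, 8.3]]


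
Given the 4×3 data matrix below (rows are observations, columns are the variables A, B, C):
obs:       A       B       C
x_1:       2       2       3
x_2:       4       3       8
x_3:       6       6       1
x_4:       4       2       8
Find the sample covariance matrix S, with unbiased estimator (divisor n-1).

Step 1 — column means:
  mean(A) = (2 + 4 + 6 + 4) / 4 = 16/4 = 4
  mean(B) = (2 + 3 + 6 + 2) / 4 = 13/4 = 3.25
  mean(C) = (3 + 8 + 1 + 8) / 4 = 20/4 = 5

Step 2 — sample covariance S[i,j] = (1/(n-1)) · Σ_k (x_{k,i} - mean_i) · (x_{k,j} - mean_j), with n-1 = 3.
  S[A,A] = ((-2)·(-2) + (0)·(0) + (2)·(2) + (0)·(0)) / 3 = 8/3 = 2.6667
  S[A,B] = ((-2)·(-1.25) + (0)·(-0.25) + (2)·(2.75) + (0)·(-1.25)) / 3 = 8/3 = 2.6667
  S[A,C] = ((-2)·(-2) + (0)·(3) + (2)·(-4) + (0)·(3)) / 3 = -4/3 = -1.3333
  S[B,B] = ((-1.25)·(-1.25) + (-0.25)·(-0.25) + (2.75)·(2.75) + (-1.25)·(-1.25)) / 3 = 10.75/3 = 3.5833
  S[B,C] = ((-1.25)·(-2) + (-0.25)·(3) + (2.75)·(-4) + (-1.25)·(3)) / 3 = -13/3 = -4.3333
  S[C,C] = ((-2)·(-2) + (3)·(3) + (-4)·(-4) + (3)·(3)) / 3 = 38/3 = 12.6667

S is symmetric (S[j,i] = S[i,j]). Assembling:

S = [[2.6667, 2.6667, -1.3333],
 [2.6667, 3.5833, -4.3333],
 [-1.3333, -4.3333, 12.6667]]


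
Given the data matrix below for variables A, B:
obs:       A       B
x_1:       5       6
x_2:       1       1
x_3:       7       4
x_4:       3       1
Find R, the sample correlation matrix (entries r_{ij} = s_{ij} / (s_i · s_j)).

Step 1 — column means:
  mean(A) = (5 + 1 + 7 + 3) / 4 = 16/4 = 4
  mean(B) = (6 + 1 + 4 + 1) / 4 = 12/4 = 3

Step 2 — sample variances and covariances s[i,j] = (1/(n-1)) · Σ_k (x_{k,i} - mean_i) · (x_{k,j} - mean_j), with n-1 = 3:
  s[A,A] = ((1)·(1) + (-3)·(-3) + (3)·(3) + (-1)·(-1)) / 3 = 20/3 = 6.6667
  s[A,B] = ((1)·(3) + (-3)·(-2) + (3)·(1) + (-1)·(-2)) / 3 = 14/3 = 4.6667
  s[B,B] = ((3)·(3) + (-2)·(-2) + (1)·(1) + (-2)·(-2)) / 3 = 18/3 = 6
  Sample standard deviations s_i = √(s[i,i]):
  s(A) = √(6.6667) = 2.582
  s(B) = √(6) = 2.4495

Step 3 — r_{ij} = s_{ij} / (s_i · s_j):
  r[A,A] = 1 (diagonal).
  r[A,B] = 4.6667 / (2.582 · 2.4495) = 4.6667 / 6.3246 = 0.7379
  r[B,B] = 1 (diagonal).

R is symmetric with unit diagonal. Assembling:

R = [[1, 0.7379],
 [0.7379, 1]]


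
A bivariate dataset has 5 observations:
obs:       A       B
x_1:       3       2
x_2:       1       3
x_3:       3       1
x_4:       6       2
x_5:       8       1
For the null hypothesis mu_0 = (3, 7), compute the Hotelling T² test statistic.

Step 1 — sample mean vector:
  mean(A) = (3 + 1 + 3 + 6 + 8) / 5 = 21/5 = 4.2
  mean(B) = (2 + 3 + 1 + 2 + 1) / 5 = 9/5 = 1.8
  x̄ = (4.2, 1.8),  deviation x̄ - mu_0 = (4.2, 1.8) - (3, 7) = (1.2, -5.2).

Step 2 — sample covariance matrix, S[i,j] = (1/(n-1)) · Σ_k (x_{k,i} - mean_i) · (x_{k,j} - mean_j), divisor n-1 = 4:
  S[A,A] = ((-1.2)·(-1.2) + (-3.2)·(-3.2) + (-1.2)·(-1.2) + (1.8)·(1.8) + (3.8)·(3.8)) / 4 = 30.8/4 = 7.7
  S[A,B] = ((-1.2)·(0.2) + (-3.2)·(1.2) + (-1.2)·(-0.8) + (1.8)·(0.2) + (3.8)·(-0.8)) / 4 = -5.8/4 = -1.45
  S[B,B] = ((0.2)·(0.2) + (1.2)·(1.2) + (-0.8)·(-0.8) + (0.2)·(0.2) + (-0.8)·(-0.8)) / 4 = 2.8/4 = 0.7
  S = [[7.7, -1.45],
 [-1.45, 0.7]].

Step 3 — invert S. det(S) = 7.7·0.7 - (-1.45)² = 3.2875.
  S^{-1} = (1/det) · [[d, -b], [-b, a]] = [[0.2129, 0.4411],
 [0.4411, 2.3422]].

Step 4 — quadratic form (x̄ - mu_0)^T · S^{-1} · (x̄ - mu_0):
  S^{-1} · (x̄ - mu_0) = (-2.038, -11.6502),
  (x̄ - mu_0)^T · [...] = (1.2)·(-2.038) + (-5.2)·(-11.6502) = 58.1354.

Step 5 — scale by n: T² = 5 · 58.1354 = 290.6768.

T² ≈ 290.6768


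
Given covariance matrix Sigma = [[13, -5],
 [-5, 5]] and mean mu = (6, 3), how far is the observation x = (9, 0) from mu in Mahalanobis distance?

Step 1 — centre the observation: (x - mu) = (3, -3).

Step 2 — invert Sigma. det(Sigma) = 13·5 - (-5)² = 40.
  Sigma^{-1} = (1/det) · [[d, -b], [-b, a]] = [[0.125, 0.125],
 [0.125, 0.325]].

Step 3 — form the quadratic (x - mu)^T · Sigma^{-1} · (x - mu):
  Sigma^{-1} · (x - mu) = (0, -0.6).
  (x - mu)^T · [Sigma^{-1} · (x - mu)] = (3)·(0) + (-3)·(-0.6) = 1.8.

Step 4 — take square root: d = √(1.8) ≈ 1.3416.

d(x, mu) = √(1.8) ≈ 1.3416


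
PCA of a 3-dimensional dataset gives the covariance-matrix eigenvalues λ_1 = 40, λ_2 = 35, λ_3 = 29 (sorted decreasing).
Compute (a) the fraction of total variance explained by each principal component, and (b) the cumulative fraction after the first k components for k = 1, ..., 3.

Step 1 — total variance = trace(Sigma) = Σ λ_i = 40 + 35 + 29 = 104.

Step 2 — fraction explained by component i = λ_i / Σ λ:
  PC1: 40/104 = 0.3846
  PC2: 35/104 = 0.3365
  PC3: 29/104 = 0.2788

Step 3 — cumulative fraction after k components = (λ_1 + ... + λ_k) / Σ λ:
  k = 1: 40/104 = 0.3846
  k = 2: (40 + 35)/104 = 75/104 = 0.7212
  k = 3: (40 + 35 + 29)/104 = 104/104 = 1

Summary (fraction, with percent):

explained: PC1 0.3846 (38.46%), PC2 0.3365 (33.65%), PC3 0.2788 (27.88%);  cumulative: 0.3846, 0.7212, 1


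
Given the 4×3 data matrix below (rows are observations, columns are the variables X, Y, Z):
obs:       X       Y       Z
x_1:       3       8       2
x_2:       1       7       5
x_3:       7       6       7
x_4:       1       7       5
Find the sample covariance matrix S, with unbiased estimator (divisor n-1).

Step 1 — column means:
  mean(X) = (3 + 1 + 7 + 1) / 4 = 12/4 = 3
  mean(Y) = (8 + 7 + 6 + 7) / 4 = 28/4 = 7
  mean(Z) = (2 + 5 + 7 + 5) / 4 = 19/4 = 4.75

Step 2 — sample covariance S[i,j] = (1/(n-1)) · Σ_k (x_{k,i} - mean_i) · (x_{k,j} - mean_j), with n-1 = 3.
  S[X,X] = ((0)·(0) + (-2)·(-2) + (4)·(4) + (-2)·(-2)) / 3 = 24/3 = 8
  S[X,Y] = ((0)·(1) + (-2)·(0) + (4)·(-1) + (-2)·(0)) / 3 = -4/3 = -1.3333
  S[X,Z] = ((0)·(-2.75) + (-2)·(0.25) + (4)·(2.25) + (-2)·(0.25)) / 3 = 8/3 = 2.6667
  S[Y,Y] = ((1)·(1) + (0)·(0) + (-1)·(-1) + (0)·(0)) / 3 = 2/3 = 0.6667
  S[Y,Z] = ((1)·(-2.75) + (0)·(0.25) + (-1)·(2.25) + (0)·(0.25)) / 3 = -5/3 = -1.6667
  S[Z,Z] = ((-2.75)·(-2.75) + (0.25)·(0.25) + (2.25)·(2.25) + (0.25)·(0.25)) / 3 = 12.75/3 = 4.25

S is symmetric (S[j,i] = S[i,j]). Assembling:

S = [[8, -1.3333, 2.6667],
 [-1.3333, 0.6667, -1.6667],
 [2.6667, -1.6667, 4.25]]


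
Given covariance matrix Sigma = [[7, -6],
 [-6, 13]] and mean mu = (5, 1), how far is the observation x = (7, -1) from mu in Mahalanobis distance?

Step 1 — centre the observation: (x - mu) = (2, -2).

Step 2 — invert Sigma. det(Sigma) = 7·13 - (-6)² = 55.
  Sigma^{-1} = (1/det) · [[d, -b], [-b, a]] = [[0.2364, 0.1091],
 [0.1091, 0.1273]].

Step 3 — form the quadratic (x - mu)^T · Sigma^{-1} · (x - mu):
  Sigma^{-1} · (x - mu) = (0.2545, -0.0364).
  (x - mu)^T · [Sigma^{-1} · (x - mu)] = (2)·(0.2545) + (-2)·(-0.0364) = 0.5818.

Step 4 — take square root: d = √(0.5818) ≈ 0.7628.

d(x, mu) = √(0.5818) ≈ 0.7628


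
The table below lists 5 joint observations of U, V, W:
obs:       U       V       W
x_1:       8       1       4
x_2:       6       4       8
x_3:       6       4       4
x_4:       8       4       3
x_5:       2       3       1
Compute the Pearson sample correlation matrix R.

Step 1 — column means:
  mean(U) = (8 + 6 + 6 + 8 + 2) / 5 = 30/5 = 6
  mean(V) = (1 + 4 + 4 + 4 + 3) / 5 = 16/5 = 3.2
  mean(W) = (4 + 8 + 4 + 3 + 1) / 5 = 20/5 = 4

Step 2 — sample variances and covariances s[i,j] = (1/(n-1)) · Σ_k (x_{k,i} - mean_i) · (x_{k,j} - mean_j), with n-1 = 4:
  s[U,U] = ((2)·(2) + (0)·(0) + (0)·(0) + (2)·(2) + (-4)·(-4)) / 4 = 24/4 = 6
  s[U,V] = ((2)·(-2.2) + (0)·(0.8) + (0)·(0.8) + (2)·(0.8) + (-4)·(-0.2)) / 4 = -2/4 = -0.5
  s[U,W] = ((2)·(0) + (0)·(4) + (0)·(0) + (2)·(-1) + (-4)·(-3)) / 4 = 10/4 = 2.5
  s[V,V] = ((-2.2)·(-2.2) + (0.8)·(0.8) + (0.8)·(0.8) + (0.8)·(0.8) + (-0.2)·(-0.2)) / 4 = 6.8/4 = 1.7
  s[V,W] = ((-2.2)·(0) + (0.8)·(4) + (0.8)·(0) + (0.8)·(-1) + (-0.2)·(-3)) / 4 = 3/4 = 0.75
  s[W,W] = ((0)·(0) + (4)·(4) + (0)·(0) + (-1)·(-1) + (-3)·(-3)) / 4 = 26/4 = 6.5
  Sample standard deviations s_i = √(s[i,i]):
  s(U) = √(6) = 2.4495
  s(V) = √(1.7) = 1.3038
  s(W) = √(6.5) = 2.5495

Step 3 — r_{ij} = s_{ij} / (s_i · s_j):
  r[U,U] = 1 (diagonal).
  r[U,V] = -0.5 / (2.4495 · 1.3038) = -0.5 / 3.1937 = -0.1566
  r[U,W] = 2.5 / (2.4495 · 2.5495) = 2.5 / 6.245 = 0.4003
  r[V,V] = 1 (diagonal).
  r[V,W] = 0.75 / (1.3038 · 2.5495) = 0.75 / 3.3242 = 0.2256
  r[W,W] = 1 (diagonal).

R is symmetric with unit diagonal. Assembling:

R = [[1, -0.1566, 0.4003],
 [-0.1566, 1, 0.2256],
 [0.4003, 0.2256, 1]]


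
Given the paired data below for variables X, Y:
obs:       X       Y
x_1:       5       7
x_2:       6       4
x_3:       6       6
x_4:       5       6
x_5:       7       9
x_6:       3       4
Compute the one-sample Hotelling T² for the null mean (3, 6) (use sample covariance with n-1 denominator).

Step 1 — sample mean vector:
  mean(X) = (5 + 6 + 6 + 5 + 7 + 3) / 6 = 32/6 = 5.3333
  mean(Y) = (7 + 4 + 6 + 6 + 9 + 4) / 6 = 36/6 = 6
  x̄ = (5.3333, 6),  deviation x̄ - mu_0 = (5.3333, 6) - (3, 6) = (2.3333, 0).

Step 2 — sample covariance matrix, S[i,j] = (1/(n-1)) · Σ_k (x_{k,i} - mean_i) · (x_{k,j} - mean_j), divisor n-1 = 5:
  S[X,X] = ((-0.3333)·(-0.3333) + (0.6667)·(0.6667) + (0.6667)·(0.6667) + (-0.3333)·(-0.3333) + (1.6667)·(1.6667) + (-2.3333)·(-2.3333)) / 5 = 9.3333/5 = 1.8667
  S[X,Y] = ((-0.3333)·(1) + (0.6667)·(-2) + (0.6667)·(0) + (-0.3333)·(0) + (1.6667)·(3) + (-2.3333)·(-2)) / 5 = 8/5 = 1.6
  S[Y,Y] = ((1)·(1) + (-2)·(-2) + (0)·(0) + (0)·(0) + (3)·(3) + (-2)·(-2)) / 5 = 18/5 = 3.6
  S = [[1.8667, 1.6],
 [1.6, 3.6]].

Step 3 — invert S. det(S) = 1.8667·3.6 - (1.6)² = 4.16.
  S^{-1} = (1/det) · [[d, -b], [-b, a]] = [[0.8654, -0.3846],
 [-0.3846, 0.4487]].

Step 4 — quadratic form (x̄ - mu_0)^T · S^{-1} · (x̄ - mu_0):
  S^{-1} · (x̄ - mu_0) = (2.0192, -0.8974),
  (x̄ - mu_0)^T · [...] = (2.3333)·(2.0192) + (0)·(-0.8974) = 4.7115.

Step 5 — scale by n: T² = 6 · 4.7115 = 28.2692.

T² ≈ 28.2692


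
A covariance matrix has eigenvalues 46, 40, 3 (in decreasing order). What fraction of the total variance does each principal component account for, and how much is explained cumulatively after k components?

Step 1 — total variance = trace(Sigma) = Σ λ_i = 46 + 40 + 3 = 89.

Step 2 — fraction explained by component i = λ_i / Σ λ:
  PC1: 46/89 = 0.5169
  PC2: 40/89 = 0.4494
  PC3: 3/89 = 0.0337

Step 3 — cumulative fraction after k components = (λ_1 + ... + λ_k) / Σ λ:
  k = 1: 46/89 = 0.5169
  k = 2: (46 + 40)/89 = 86/89 = 0.9663
  k = 3: (46 + 40 + 3)/89 = 89/89 = 1

Summary (fraction, with percent):

explained: PC1 0.5169 (51.69%), PC2 0.4494 (44.94%), PC3 0.0337 (3.37%);  cumulative: 0.5169, 0.9663, 1


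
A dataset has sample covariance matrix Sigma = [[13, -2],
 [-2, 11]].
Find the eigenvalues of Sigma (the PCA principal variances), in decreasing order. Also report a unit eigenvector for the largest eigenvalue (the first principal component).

Step 1 — characteristic polynomial of 2×2 Sigma:
  det(Sigma - λI) = λ² - trace · λ + det = 0.
  trace = 13 + 11 = 24, det = 13·11 - (-2)² = 139.
Step 2 — discriminant:
  Δ = trace² - 4·det = 576 - 556 = 20.
Step 3 — eigenvalues:
  λ = (trace ± √Δ)/2 = (24 ± 4.4721)/2,
  λ_1 = 14.2361,  λ_2 = 9.7639.

Step 4 — unit eigenvector for λ_1: solve (Sigma - λ_1 I)v = 0. First row:
  (13 - 14.2361)·v_x + (-2)·v_y = 0, i.e. (-1.2361)·v_x + (-2)·v_y = 0,
  so v ∝ (b, λ_1 - a) = (-2, 1.2361); multiply by -1 so the first entry is positive: u = (2, -1.2361).
  ||u|| = √((2)² + (-1.2361)²) = √(5.5279) ≈ 2.3511,
  v_1 = u/||u|| ≈ (0.8507, -0.5257) (||v_1|| = 1).

λ_1 = 14.2361,  λ_2 = 9.7639;  v_1 ≈ (0.8507, -0.5257)


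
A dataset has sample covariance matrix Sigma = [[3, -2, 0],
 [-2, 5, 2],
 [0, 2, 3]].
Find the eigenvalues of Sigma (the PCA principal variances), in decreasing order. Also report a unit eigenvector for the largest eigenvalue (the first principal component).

Step 1 — characteristic polynomial p(λ) = det(λI - Sigma) = λ³ - tr·λ² + c_1·λ - det, where tr = trace, c_1 = sum of the principal 2×2 minors, det = det(Sigma):
  tr = 3 + 5 + 3 = 11,
  c_1 = (3·5 - (-2)²) + (3·3 - (0)²) + (5·3 - (2)²) = 11 + 9 + 11 = 31,
  det = 3·(5·3 - (2)²) - (-2)·((-2)·3 - (2)·(0)) + (0)·((-2)·(2) - 5·(0)) = 3·(11) - (-2)·(-6) + (0)·(-4) = 21.
  So p(λ) = λ³ - 11λ² + 31λ - 21.
Step 2 — look for an integer root (rational root theorem: any rational root is an integer divisor of 21). Testing λ = 1:
  p(1) = 1 - 11 + 31 - 21 = 0  ✓
  Dividing out (λ - 1): p(λ) = (λ - 1)(λ² - 10λ + 21).
Step 3 — remaining eigenvalues from the quadratic λ² - 10λ + 21 = 0:
  Δ = 10² - 4·21 = 100 - 84 = 16,  λ = (10 ± √16)/2 = (10 ± 4)/2 = 7 or 3.
  Sorted: λ_1 = 7,  λ_2 = 3,  λ_3 = 1  (check: sum = 11 = tr ✓).

Step 4 — unit eigenvector for λ_1 = 7: v spans the null space of (Sigma - λ_1 I), whose rows are
  r_1 = (-4, -2, 0),  r_2 = (-2, -2, 2),  r_3 = (0, 2, -4).
  v is orthogonal to every row, so take v ∝ r_1 × r_2 = ((-2)·(2) - (0)·(-2), (0)·(-2) - (-4)·(2), (-4)·(-2) - (-2)·(-2)) = (-4, 8, 4).
  Rescale (divide by 4; multiply by -1 so the first nonzero entry is positive): u = (1, -2, -1).
  ||u|| = √((1)² + (-2)² + (-1)²) = √(6) ≈ 2.4495,  v_1 = u/||u|| ≈ (0.4082, -0.8165, -0.4082) (||v_1|| = 1).

λ_1 = 7,  λ_2 = 3,  λ_3 = 1;  v_1 ≈ (0.4082, -0.8165, -0.4082)


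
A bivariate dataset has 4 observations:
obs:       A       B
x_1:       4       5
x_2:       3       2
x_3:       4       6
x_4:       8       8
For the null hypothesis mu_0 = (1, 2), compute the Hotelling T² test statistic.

Step 1 — sample mean vector:
  mean(A) = (4 + 3 + 4 + 8) / 4 = 19/4 = 4.75
  mean(B) = (5 + 2 + 6 + 8) / 4 = 21/4 = 5.25
  x̄ = (4.75, 5.25),  deviation x̄ - mu_0 = (4.75, 5.25) - (1, 2) = (3.75, 3.25).

Step 2 — sample covariance matrix, S[i,j] = (1/(n-1)) · Σ_k (x_{k,i} - mean_i) · (x_{k,j} - mean_j), divisor n-1 = 3:
  S[A,A] = ((-0.75)·(-0.75) + (-1.75)·(-1.75) + (-0.75)·(-0.75) + (3.25)·(3.25)) / 3 = 14.75/3 = 4.9167
  S[A,B] = ((-0.75)·(-0.25) + (-1.75)·(-3.25) + (-0.75)·(0.75) + (3.25)·(2.75)) / 3 = 14.25/3 = 4.75
  S[B,B] = ((-0.25)·(-0.25) + (-3.25)·(-3.25) + (0.75)·(0.75) + (2.75)·(2.75)) / 3 = 18.75/3 = 6.25
  S = [[4.9167, 4.75],
 [4.75, 6.25]].

Step 3 — invert S. det(S) = 4.9167·6.25 - (4.75)² = 8.1667.
  S^{-1} = (1/det) · [[d, -b], [-b, a]] = [[0.7653, -0.5816],
 [-0.5816, 0.602]].

Step 4 — quadratic form (x̄ - mu_0)^T · S^{-1} · (x̄ - mu_0):
  S^{-1} · (x̄ - mu_0) = (0.9796, -0.2245),
  (x̄ - mu_0)^T · [...] = (3.75)·(0.9796) + (3.25)·(-0.2245) = 2.9439.

Step 5 — scale by n: T² = 4 · 2.9439 = 11.7755.

T² ≈ 11.7755


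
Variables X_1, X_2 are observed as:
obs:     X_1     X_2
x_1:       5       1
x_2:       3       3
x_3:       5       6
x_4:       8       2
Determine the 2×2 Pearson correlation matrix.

Step 1 — column means:
  mean(X_1) = (5 + 3 + 5 + 8) / 4 = 21/4 = 5.25
  mean(X_2) = (1 + 3 + 6 + 2) / 4 = 12/4 = 3

Step 2 — sample variances and covariances s[i,j] = (1/(n-1)) · Σ_k (x_{k,i} - mean_i) · (x_{k,j} - mean_j), with n-1 = 3:
  s[X_1,X_1] = ((-0.25)·(-0.25) + (-2.25)·(-2.25) + (-0.25)·(-0.25) + (2.75)·(2.75)) / 3 = 12.75/3 = 4.25
  s[X_1,X_2] = ((-0.25)·(-2) + (-2.25)·(0) + (-0.25)·(3) + (2.75)·(-1)) / 3 = -3/3 = -1
  s[X_2,X_2] = ((-2)·(-2) + (0)·(0) + (3)·(3) + (-1)·(-1)) / 3 = 14/3 = 4.6667
  Sample standard deviations s_i = √(s[i,i]):
  s(X_1) = √(4.25) = 2.0616
  s(X_2) = √(4.6667) = 2.1602

Step 3 — r_{ij} = s_{ij} / (s_i · s_j):
  r[X_1,X_1] = 1 (diagonal).
  r[X_1,X_2] = -1 / (2.0616 · 2.1602) = -1 / 4.4535 = -0.2245
  r[X_2,X_2] = 1 (diagonal).

R is symmetric with unit diagonal. Assembling:

R = [[1, -0.2245],
 [-0.2245, 1]]
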